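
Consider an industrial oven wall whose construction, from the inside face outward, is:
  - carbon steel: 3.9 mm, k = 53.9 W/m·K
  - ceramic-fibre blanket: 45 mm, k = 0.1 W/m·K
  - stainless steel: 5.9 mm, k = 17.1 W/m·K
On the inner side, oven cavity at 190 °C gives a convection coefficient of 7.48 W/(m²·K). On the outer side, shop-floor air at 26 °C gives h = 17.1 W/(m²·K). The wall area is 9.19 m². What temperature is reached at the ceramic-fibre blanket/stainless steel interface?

T ≈ 41 °C

Thermal resistances in series:
R_inner film = 1/(h_i·A) = 1/(7.48×9.19) = 0.01455 K/W
R_carbon steel = L/(kA) = 0.0039/(53.9×9.19) = 7.873×10^-6 K/W
R_ceramic-fibre blanket = L/(kA) = 0.045/(0.1×9.19) = 0.04897 K/W
R_stainless steel = L/(kA) = 0.0059/(17.1×9.19) = 3.754×10^-5 K/W
R_outer film = 1/(h_o·A) = 1/(17.1×9.19) = 0.006363 K/W
R_total = 0.06992 K/W;  Q = ΔT/R_total = 164/0.06992 = 2345 W
T_interface = T_inner − Q·ΣR(inner→interface) = 190 − 2350×0.06352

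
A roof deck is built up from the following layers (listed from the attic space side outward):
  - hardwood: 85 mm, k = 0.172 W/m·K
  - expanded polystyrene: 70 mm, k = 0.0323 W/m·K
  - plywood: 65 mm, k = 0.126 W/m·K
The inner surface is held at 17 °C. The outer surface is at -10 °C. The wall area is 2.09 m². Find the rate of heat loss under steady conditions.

Q ≈ 17.8 W

Thermal resistances in series:
R_hardwood = L/(kA) = 0.085/(0.172×2.09) = 0.2365 K/W
R_expanded polystyrene = L/(kA) = 0.07/(0.0323×2.09) = 1.037 K/W
R_plywood = L/(kA) = 0.065/(0.126×2.09) = 0.2468 K/W
R_total = 1.52 K/W
Q = ΔT / R_total = 27 / 1.52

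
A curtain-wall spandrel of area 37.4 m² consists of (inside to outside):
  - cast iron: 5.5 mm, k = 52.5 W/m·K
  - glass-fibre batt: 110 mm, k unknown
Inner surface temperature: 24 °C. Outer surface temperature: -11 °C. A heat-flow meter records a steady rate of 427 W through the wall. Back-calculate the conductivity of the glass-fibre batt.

k ≈ 0.0359 W/(m·K)

Series thermal resistances:
R_cast iron = L/(kA) = 0.0055/(52.5×37.4) = 2.801×10^-6 K/W
Sum of known resistances R_other = 2.801×10^-6 K/W
Total R = ΔT/Q = 35/427 = 0.08197 K/W
R_glass-fibre batt = R_total − R_other = 0.08196 K/W
k = L/(R·A) = 0.11/(0.08196×37.4)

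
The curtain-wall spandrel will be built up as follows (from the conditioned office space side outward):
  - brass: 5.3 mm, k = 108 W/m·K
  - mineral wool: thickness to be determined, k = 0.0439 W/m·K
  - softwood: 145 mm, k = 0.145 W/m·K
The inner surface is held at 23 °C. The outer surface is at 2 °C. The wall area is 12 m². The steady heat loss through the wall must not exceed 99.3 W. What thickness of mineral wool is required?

Series thermal resistances:
R_brass = L/(kA) = 0.0053/(108×12) = 4.09×10^-6 K/W
R_softwood = L/(kA) = 0.145/(0.145×12) = 0.08333 K/W
Sum of the known resistances R_other = 0.08334 K/W
Required total resistance R_tot = ΔT/Q_allow = 21/99.3 = 0.2115 K/W
R_mineral wool = R_tot − R_other = 0.1281 K/W
L = R·k·A = 0.1281×0.0439×12

L ≈ 67.5 mm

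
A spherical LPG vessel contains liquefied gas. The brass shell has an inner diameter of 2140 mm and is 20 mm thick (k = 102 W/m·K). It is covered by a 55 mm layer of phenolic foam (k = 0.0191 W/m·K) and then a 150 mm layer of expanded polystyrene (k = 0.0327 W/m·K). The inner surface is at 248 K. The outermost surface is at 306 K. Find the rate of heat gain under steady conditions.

Q ≈ 135 W

For a spherical shell R = (1/r₁ − 1/r₂)/(4πk); film R = 1/(h·4πr²). In series:
R_brass shell = (1/1.07 − 1/1.09)/(4π×102) = 1.338×10^-5 K/W
R_phenolic foam = (1/1.09 − 1/1.145)/(4π×0.0191) = 0.1836 K/W
R_expanded polystyrene = (1/1.145 − 1/1.295)/(4π×0.0327) = 0.2462 K/W
R_total = 0.4298 K/W
Q = ΔT/R_total = 58/0.4298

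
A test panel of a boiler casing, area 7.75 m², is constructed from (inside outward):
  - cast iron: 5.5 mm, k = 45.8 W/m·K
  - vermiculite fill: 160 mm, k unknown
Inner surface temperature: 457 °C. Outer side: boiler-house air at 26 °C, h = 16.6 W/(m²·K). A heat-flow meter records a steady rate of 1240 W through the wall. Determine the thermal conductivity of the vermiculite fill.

Thermal resistances in series:
R_cast iron = L/(kA) = 0.0055/(45.8×7.75) = 1.55×10^-5 K/W
R_outer film = 1/(h_o·A) = 1/(16.6×7.75) = 0.007773 K/W
Sum of known resistances R_other = 0.007789 K/W
Total R = ΔT/Q = 431/1240 = 0.3476 K/W
R_vermiculite fill = R_total − R_other = 0.3398 K/W
k = L/(R·A) = 0.16/(0.3398×7.75)

k ≈ 0.0608 W/(m·K)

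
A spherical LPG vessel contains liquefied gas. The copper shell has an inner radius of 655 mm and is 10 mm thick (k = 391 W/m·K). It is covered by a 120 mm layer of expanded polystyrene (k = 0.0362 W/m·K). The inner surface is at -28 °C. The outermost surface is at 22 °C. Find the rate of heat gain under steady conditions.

Radial (spherical) resistances in series:
R_copper shell = (1/0.655 − 1/0.665)/(4π×391) = 4.673×10^-6 K/W
R_expanded polystyrene = (1/0.665 − 1/0.785)/(4π×0.0362) = 0.5053 K/W
R_total = 0.5053 K/W
Q = ΔT/R_total = 50/0.5053

Q ≈ 98.9 W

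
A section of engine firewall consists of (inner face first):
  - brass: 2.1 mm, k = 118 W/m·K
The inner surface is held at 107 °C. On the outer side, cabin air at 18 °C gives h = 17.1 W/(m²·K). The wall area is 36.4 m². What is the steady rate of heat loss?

Q ≈ 55400 W

Using the resistance-network approach (series):
R_brass = L/(kA) = 0.0021/(118×36.4) = 4.889×10^-7 K/W
R_outer film = 1/(h_o·A) = 1/(17.1×36.4) = 0.001607 K/W
R_total = 0.001607 K/W
Q = ΔT / R_total = 89 / 0.001607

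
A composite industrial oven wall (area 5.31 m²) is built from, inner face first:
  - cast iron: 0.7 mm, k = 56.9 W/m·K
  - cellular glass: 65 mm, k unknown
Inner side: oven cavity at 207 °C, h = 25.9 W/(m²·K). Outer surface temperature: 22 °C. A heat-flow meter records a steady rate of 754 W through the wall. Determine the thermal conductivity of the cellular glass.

k ≈ 0.0514 W/(m·K)

Treating each layer as a thermal resistance in series:
R_inner film = 1/(h_i·A) = 1/(25.9×5.31) = 0.007271 K/W
R_cast iron = L/(kA) = 0.0007/(56.9×5.31) = 2.317×10^-6 K/W
Sum of known resistances R_other = 0.007274 K/W
Total R = ΔT/Q = 185/754 = 0.2454 K/W
R_cellular glass = R_total − R_other = 0.2381 K/W
k = L/(R·A) = 0.065/(0.2381×5.31)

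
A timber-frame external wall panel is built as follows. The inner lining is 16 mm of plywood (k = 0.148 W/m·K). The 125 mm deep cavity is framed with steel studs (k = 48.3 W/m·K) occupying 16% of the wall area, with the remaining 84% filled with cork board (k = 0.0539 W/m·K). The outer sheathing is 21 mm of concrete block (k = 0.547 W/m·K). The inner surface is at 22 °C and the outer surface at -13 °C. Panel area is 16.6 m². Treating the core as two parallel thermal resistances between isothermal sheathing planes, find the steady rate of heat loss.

Q ≈ 3570 W

Sheathing layers in series; stud and cavity paths in parallel between them.
R_inner = 0.016/(0.148×16.6) = 0.006513 K/W
R_stud  = 0.125/(48.3×0.16×16.6) = 9.744×10^-4 K/W
R_cav   = 0.125/(0.0539×0.84×16.6) = 0.1663 K/W
1/R_core = 1/R_stud + 1/R_cav → R_core = 9.687×10^-4 K/W
R_outer = 0.021/(0.547×16.6) = 0.002313 K/W
R_total = 0.009794 K/W
Q = ΔT/R_total = 35/0.009794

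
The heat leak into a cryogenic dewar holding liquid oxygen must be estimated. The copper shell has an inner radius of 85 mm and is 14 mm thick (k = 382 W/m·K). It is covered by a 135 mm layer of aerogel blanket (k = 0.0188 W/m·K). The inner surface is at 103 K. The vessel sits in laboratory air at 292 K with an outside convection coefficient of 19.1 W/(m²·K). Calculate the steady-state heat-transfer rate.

Radial (spherical) resistances in series:
R_copper shell = (1/0.085 − 1/0.099)/(4π×382) = 3.466×10^-4 K/W
R_aerogel blanket = (1/0.099 − 1/0.234)/(4π×0.0188) = 24.67 K/W
R_outer film = 1/(h·4πr_o²) = 1/(19.1×4π×0.234²) = 0.07609 K/W
R_total = 24.74 K/W
Q = ΔT/R_total = 189/24.74

Q ≈ 7.64 W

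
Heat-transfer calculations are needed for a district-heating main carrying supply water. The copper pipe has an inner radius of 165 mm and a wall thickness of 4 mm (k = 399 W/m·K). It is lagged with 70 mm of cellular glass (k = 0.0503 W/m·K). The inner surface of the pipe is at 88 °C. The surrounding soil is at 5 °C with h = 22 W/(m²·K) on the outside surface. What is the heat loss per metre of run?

For a radial system each layer contributes R = ln(r_out/r_in)/(2πkL); films add R = 1/(hA).
R_copper pipe wall = ln(169/165)/(2π×399×1) = 9.555×10^-6 K/W
R_cellular glass = ln(239/169)/(2π×0.0503×1) = 1.097 K/W
R_outer film = 1/(h_o·2πr_oL) = 1/(22×2π×0.239×1) = 0.03027 K/W
R_total = 1.127 K/W
Q = ΔT/R_total = 83/1.127

q′ ≈ 73.7 W/m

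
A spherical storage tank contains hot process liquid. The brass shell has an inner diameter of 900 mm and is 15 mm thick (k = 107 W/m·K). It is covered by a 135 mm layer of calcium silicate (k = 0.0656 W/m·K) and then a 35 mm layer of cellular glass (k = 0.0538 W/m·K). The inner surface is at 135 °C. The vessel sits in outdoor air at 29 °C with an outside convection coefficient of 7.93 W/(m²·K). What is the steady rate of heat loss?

Q ≈ 142 W

Spherical conduction: R = (1/r_in − 1/r_out)/(4πk) per layer; series-sum.
R_brass shell = (1/0.45 − 1/0.465)/(4π×107) = 5.331×10^-5 K/W
R_calcium silicate = (1/0.465 − 1/0.6)/(4π×0.0656) = 0.587 K/W
R_cellular glass = (1/0.6 − 1/0.635)/(4π×0.0538) = 0.1359 K/W
R_outer film = 1/(h·4πr_o²) = 1/(7.93×4π×0.635²) = 0.02489 K/W
R_total = 0.7478 K/W
Q = ΔT/R_total = 106/0.7478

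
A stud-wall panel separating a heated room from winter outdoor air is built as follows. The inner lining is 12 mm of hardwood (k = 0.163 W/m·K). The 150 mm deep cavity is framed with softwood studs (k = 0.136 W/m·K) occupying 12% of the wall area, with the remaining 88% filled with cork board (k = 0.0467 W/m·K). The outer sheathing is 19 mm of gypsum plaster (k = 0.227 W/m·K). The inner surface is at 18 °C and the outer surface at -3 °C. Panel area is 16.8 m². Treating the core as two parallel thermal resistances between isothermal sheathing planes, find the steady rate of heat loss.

Sheathing layers in series; stud and cavity paths in parallel between them.
R_inner = 0.012/(0.163×16.8) = 0.004382 K/W
R_stud  = 0.15/(0.136×0.12×16.8) = 0.5471 K/W
R_cav   = 0.15/(0.0467×0.88×16.8) = 0.2173 K/W
1/R_core = 1/R_stud + 1/R_cav → R_core = 0.1555 K/W
R_outer = 0.019/(0.227×16.8) = 0.004982 K/W
R_total = 0.1649 K/W
Q = ΔT/R_total = 21/0.1649

Q ≈ 127 W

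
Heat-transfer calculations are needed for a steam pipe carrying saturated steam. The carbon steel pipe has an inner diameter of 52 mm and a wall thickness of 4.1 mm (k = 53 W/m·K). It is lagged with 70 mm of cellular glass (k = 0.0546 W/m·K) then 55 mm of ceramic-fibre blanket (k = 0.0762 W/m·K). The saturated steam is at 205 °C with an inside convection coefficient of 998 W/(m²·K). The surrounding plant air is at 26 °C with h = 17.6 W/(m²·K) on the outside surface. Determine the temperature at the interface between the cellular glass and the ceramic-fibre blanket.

T ≈ 64.9 °C

Treating each annulus and film as a series resistance:
R_inner film = 1/(h_i·2πr₁L) = 1/(998×2π×0.026×1) = 0.006134 K/W
R_carbon steel pipe wall = ln(30.1/26)/(2π×53×1) = 4.397×10^-4 K/W
R_cellular glass = ln(100.1/30.1)/(2π×0.0546×1) = 3.503 K/W
R_ceramic-fibre blanket = ln(155.1/100.1)/(2π×0.0762×1) = 0.9146 K/W
R_outer film = 1/(h_o·2πr_oL) = 1/(17.6×2π×0.1551×1) = 0.0583 K/W
R_total = 4.482 K/W
Q = ΔT/R_total = 179/4.482
Q = 39.9 W/m
T_interface = T_inner − Q·ΣR(inner→interface) = 205 − 39.9×3.509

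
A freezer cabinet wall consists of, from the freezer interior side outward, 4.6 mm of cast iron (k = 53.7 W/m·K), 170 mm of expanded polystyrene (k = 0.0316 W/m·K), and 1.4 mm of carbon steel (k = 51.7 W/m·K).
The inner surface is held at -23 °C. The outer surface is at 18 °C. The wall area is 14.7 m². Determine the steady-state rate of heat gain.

Treating each layer as a thermal resistance in series:
R_cast iron = L/(kA) = 0.0046/(53.7×14.7) = 5.827×10^-6 K/W
R_expanded polystyrene = L/(kA) = 0.17/(0.0316×14.7) = 0.366 K/W
R_carbon steel = L/(kA) = 0.0014/(51.7×14.7) = 1.842×10^-6 K/W
R_total = 0.366 K/W
Q = ΔT / R_total = 41 / 0.366

Q ≈ 112 W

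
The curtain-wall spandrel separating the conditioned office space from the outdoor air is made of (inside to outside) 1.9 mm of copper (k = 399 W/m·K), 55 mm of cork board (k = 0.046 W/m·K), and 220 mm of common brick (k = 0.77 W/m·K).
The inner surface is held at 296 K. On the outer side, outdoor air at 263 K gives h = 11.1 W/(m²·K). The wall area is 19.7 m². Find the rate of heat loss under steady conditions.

Q ≈ 414 W

Series thermal resistances:
R_copper = L/(kA) = 0.0019/(399×19.7) = 2.417×10^-7 K/W
R_cork board = L/(kA) = 0.055/(0.046×19.7) = 0.06069 K/W
R_common brick = L/(kA) = 0.22/(0.77×19.7) = 0.0145 K/W
R_outer film = 1/(h_o·A) = 1/(11.1×19.7) = 0.004573 K/W
R_total = 0.07977 K/W
Q = ΔT / R_total = 33 / 0.07977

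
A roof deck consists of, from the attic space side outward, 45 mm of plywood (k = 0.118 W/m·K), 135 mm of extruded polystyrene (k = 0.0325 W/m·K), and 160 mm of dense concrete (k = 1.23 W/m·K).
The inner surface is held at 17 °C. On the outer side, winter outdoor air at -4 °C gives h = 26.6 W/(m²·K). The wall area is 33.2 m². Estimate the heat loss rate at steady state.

Q ≈ 148 W

Thermal resistances in series:
R_plywood = L/(kA) = 0.045/(0.118×33.2) = 0.01149 K/W
R_extruded polystyrene = L/(kA) = 0.135/(0.0325×33.2) = 0.1251 K/W
R_dense concrete = L/(kA) = 0.16/(1.23×33.2) = 0.003918 K/W
R_outer film = 1/(h_o·A) = 1/(26.6×33.2) = 0.001132 K/W
R_total = 0.1417 K/W
Q = ΔT / R_total = 21 / 0.1417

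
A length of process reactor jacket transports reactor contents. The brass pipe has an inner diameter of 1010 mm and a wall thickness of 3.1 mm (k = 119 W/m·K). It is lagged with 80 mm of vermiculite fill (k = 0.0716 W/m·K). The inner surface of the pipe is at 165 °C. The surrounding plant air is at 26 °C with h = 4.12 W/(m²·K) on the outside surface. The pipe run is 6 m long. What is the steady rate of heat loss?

Q ≈ 2130 W

Per-layer cylindrical resistances, series-summed:
R_brass pipe wall = ln(508.1/505)/(2π×119×6) = 1.364×10^-6 K/W
R_vermiculite fill = ln(588.1/508.1)/(2π×0.0716×6) = 0.05417 K/W
R_outer film = 1/(h_o·2πr_oL) = 1/(4.12×2π×0.5881×6) = 0.01095 K/W
R_total = 0.06512 K/W
Q = ΔT/R_total = 139/0.06512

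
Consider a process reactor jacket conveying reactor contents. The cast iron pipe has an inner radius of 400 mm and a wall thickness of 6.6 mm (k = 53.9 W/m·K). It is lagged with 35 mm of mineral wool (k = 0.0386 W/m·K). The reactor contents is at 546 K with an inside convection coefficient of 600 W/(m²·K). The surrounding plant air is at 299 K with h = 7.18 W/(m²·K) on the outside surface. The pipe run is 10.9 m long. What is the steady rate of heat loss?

Treating each annulus and film as a series resistance:
R_inner film = 1/(h_i·2πr₁L) = 1/(600×2π×0.4×10.9) = 6.084×10^-5 K/W
R_cast iron pipe wall = ln(406.6/400)/(2π×53.9×10.9) = 4.433×10^-6 K/W
R_mineral wool = ln(441.6/406.6)/(2π×0.0386×10.9) = 0.03124 K/W
R_outer film = 1/(h_o·2πr_oL) = 1/(7.18×2π×0.4416×10.9) = 0.004605 K/W
R_total = 0.03591 K/W
Q = ΔT/R_total = 247/0.03591

Q ≈ 6880 W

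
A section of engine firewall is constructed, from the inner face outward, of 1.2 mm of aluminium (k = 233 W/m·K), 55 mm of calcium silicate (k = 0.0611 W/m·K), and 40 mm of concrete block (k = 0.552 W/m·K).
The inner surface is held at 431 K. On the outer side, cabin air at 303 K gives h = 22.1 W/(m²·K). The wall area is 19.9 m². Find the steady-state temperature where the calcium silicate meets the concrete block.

Thermal resistances in series:
R_aluminium = L/(kA) = 0.0012/(233×19.9) = 2.588×10^-7 K/W
R_calcium silicate = L/(kA) = 0.055/(0.0611×19.9) = 0.04523 K/W
R_concrete block = L/(kA) = 0.04/(0.552×19.9) = 0.003641 K/W
R_outer film = 1/(h_o·A) = 1/(22.1×19.9) = 0.002274 K/W
R_total = 0.05115 K/W;  Q = ΔT/R_total = 128/0.05115 = 2502 W
T_interface = T_inner − Q·ΣR(inner→interface) = 431 − 2500×0.04523

T ≈ 318 K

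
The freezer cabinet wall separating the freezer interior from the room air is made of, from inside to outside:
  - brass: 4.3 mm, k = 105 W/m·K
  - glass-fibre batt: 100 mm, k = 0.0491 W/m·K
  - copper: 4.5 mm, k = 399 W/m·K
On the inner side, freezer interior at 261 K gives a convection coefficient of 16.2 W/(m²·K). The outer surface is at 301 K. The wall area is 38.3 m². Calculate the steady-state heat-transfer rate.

Using the resistance-network approach (series):
R_inner film = 1/(h_i·A) = 1/(16.2×38.3) = 0.001612 K/W
R_brass = L/(kA) = 0.0043/(105×38.3) = 1.069×10^-6 K/W
R_glass-fibre batt = L/(kA) = 0.1/(0.0491×38.3) = 0.05318 K/W
R_copper = L/(kA) = 0.0045/(399×38.3) = 2.945×10^-7 K/W
R_total = 0.05479 K/W
Q = ΔT / R_total = 40 / 0.05479

Q ≈ 730 W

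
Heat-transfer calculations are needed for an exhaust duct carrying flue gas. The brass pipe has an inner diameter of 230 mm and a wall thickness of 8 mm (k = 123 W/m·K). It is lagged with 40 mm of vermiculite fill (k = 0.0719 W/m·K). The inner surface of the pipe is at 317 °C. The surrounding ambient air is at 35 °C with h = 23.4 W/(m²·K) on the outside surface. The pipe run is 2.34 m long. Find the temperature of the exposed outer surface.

T ≈ 52.7 °C

For a radial system each layer contributes R = ln(r_out/r_in)/(2πkL); films add R = 1/(hA).
R_brass pipe wall = ln(123/115)/(2π×123×2.34) = 3.719×10^-5 K/W
R_vermiculite fill = ln(163/123)/(2π×0.0719×2.34) = 0.2664 K/W
R_outer film = 1/(h_o·2πr_oL) = 1/(23.4×2π×0.163×2.34) = 0.01783 K/W
R_total = 0.2842 K/W
Q = ΔT/R_total = 282/0.2842
Q = 992 W
T_interface = T_inner − Q·ΣR(inner→interface) = 317 − 992×0.2664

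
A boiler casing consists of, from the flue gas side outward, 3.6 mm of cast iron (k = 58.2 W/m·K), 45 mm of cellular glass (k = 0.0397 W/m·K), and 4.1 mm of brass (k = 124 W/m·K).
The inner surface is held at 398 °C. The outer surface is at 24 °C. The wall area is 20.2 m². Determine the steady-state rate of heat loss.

Q ≈ 6660 W

Thermal resistances in series:
R_cast iron = L/(kA) = 0.0036/(58.2×20.2) = 3.062×10^-6 K/W
R_cellular glass = L/(kA) = 0.045/(0.0397×20.2) = 0.05611 K/W
R_brass = L/(kA) = 0.0041/(124×20.2) = 1.637×10^-6 K/W
R_total = 0.05612 K/W
Q = ΔT / R_total = 374 / 0.05612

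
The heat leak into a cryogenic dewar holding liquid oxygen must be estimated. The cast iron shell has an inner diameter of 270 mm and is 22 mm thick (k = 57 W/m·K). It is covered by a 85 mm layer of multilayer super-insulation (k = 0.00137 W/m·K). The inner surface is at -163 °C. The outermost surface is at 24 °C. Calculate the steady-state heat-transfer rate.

For a spherical shell R = (1/r₁ − 1/r₂)/(4πk); film R = 1/(h·4πr²). In series:
R_cast iron shell = (1/0.135 − 1/0.157)/(4π×57) = 0.001449 K/W
R_multilayer super-insulation = (1/0.157 − 1/0.242)/(4π×0.00137) = 129.9 K/W
R_total = 130 K/W
Q = ΔT/R_total = 187/130

Q ≈ 1.44 W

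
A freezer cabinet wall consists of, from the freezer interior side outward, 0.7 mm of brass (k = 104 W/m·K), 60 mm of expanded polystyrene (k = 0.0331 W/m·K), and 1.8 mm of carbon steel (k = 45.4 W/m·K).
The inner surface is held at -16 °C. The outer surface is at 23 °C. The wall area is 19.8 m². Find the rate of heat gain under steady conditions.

Treating each layer as a thermal resistance in series:
R_brass = L/(kA) = 0.0007/(104×19.8) = 3.399×10^-7 K/W
R_expanded polystyrene = L/(kA) = 0.06/(0.0331×19.8) = 0.09155 K/W
R_carbon steel = L/(kA) = 0.0018/(45.4×19.8) = 2.002×10^-6 K/W
R_total = 0.09155 K/W
Q = ΔT / R_total = 39 / 0.09155

Q ≈ 426 W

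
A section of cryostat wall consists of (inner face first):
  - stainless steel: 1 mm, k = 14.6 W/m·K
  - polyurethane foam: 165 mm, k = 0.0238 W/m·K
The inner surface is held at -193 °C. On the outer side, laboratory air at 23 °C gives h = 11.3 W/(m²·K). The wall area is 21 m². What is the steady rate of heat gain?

Thermal resistances in series:
R_stainless steel = L/(kA) = 0.001/(14.6×21) = 3.262×10^-6 K/W
R_polyurethane foam = L/(kA) = 0.165/(0.0238×21) = 0.3301 K/W
R_outer film = 1/(h_o·A) = 1/(11.3×21) = 0.004214 K/W
R_total = 0.3343 K/W
Q = ΔT / R_total = 216 / 0.3343

Q ≈ 646 W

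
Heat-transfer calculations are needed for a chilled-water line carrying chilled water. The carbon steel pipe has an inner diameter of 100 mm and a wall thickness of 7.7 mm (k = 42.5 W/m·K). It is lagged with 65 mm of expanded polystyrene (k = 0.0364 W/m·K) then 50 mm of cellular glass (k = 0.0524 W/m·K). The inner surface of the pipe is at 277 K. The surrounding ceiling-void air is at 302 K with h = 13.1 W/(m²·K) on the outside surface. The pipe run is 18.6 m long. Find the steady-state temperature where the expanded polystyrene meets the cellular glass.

Per-layer cylindrical resistances, series-summed:
R_carbon steel pipe wall = ln(57.7/50)/(2π×42.5×18.6) = 2.884×10^-5 K/W
R_expanded polystyrene = ln(122.7/57.7)/(2π×0.0364×18.6) = 0.1774 K/W
R_cellular glass = ln(172.7/122.7)/(2π×0.0524×18.6) = 0.05582 K/W
R_outer film = 1/(h_o·2πr_oL) = 1/(13.1×2π×0.1727×18.6) = 0.003782 K/W
R_total = 0.237 K/W
Q = ΔT/R_total = 25/0.237
Q = 105 W
T_interface = T_inner + Q·ΣR(inner→interface) = 277 + 105×0.1774

T ≈ 296 K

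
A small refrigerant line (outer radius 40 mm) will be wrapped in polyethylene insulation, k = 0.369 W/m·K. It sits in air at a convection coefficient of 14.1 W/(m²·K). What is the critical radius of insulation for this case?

For a cylinder r_cr = k/h = 0.369/14.1
r_cr = 26.2 mm; since the bare radius (40 mm) is above r_cr, any added insulation will reduce heat loss.

r_cr ≈ 26.2 mm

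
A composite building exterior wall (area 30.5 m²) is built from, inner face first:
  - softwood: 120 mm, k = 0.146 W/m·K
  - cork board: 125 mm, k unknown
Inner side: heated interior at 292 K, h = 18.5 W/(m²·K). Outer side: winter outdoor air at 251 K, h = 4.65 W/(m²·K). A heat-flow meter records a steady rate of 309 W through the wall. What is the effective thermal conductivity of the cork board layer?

Treating each layer as a thermal resistance in series:
R_inner film = 1/(h_i·A) = 1/(18.5×30.5) = 0.001772 K/W
R_softwood = L/(kA) = 0.12/(0.146×30.5) = 0.02695 K/W
R_outer film = 1/(h_o·A) = 1/(4.65×30.5) = 0.007051 K/W
Sum of known resistances R_other = 0.03577 K/W
Total R = ΔT/Q = 41/309 = 0.1327 K/W
R_cork board = R_total − R_other = 0.09691 K/W
k = L/(R·A) = 0.125/(0.09691×30.5)

k ≈ 0.0423 W/(m·K)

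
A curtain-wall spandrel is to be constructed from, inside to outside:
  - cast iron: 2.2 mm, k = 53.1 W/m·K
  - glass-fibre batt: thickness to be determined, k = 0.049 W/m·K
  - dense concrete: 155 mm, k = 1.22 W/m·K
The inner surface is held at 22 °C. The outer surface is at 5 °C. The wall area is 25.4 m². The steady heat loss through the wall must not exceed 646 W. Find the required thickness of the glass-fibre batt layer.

L ≈ 26.5 mm

Using the resistance-network approach (series):
R_cast iron = L/(kA) = 0.0022/(53.1×25.4) = 1.631×10^-6 K/W
R_dense concrete = L/(kA) = 0.155/(1.22×25.4) = 0.005002 K/W
Sum of the known resistances R_other = 0.005004 K/W
Required total resistance R_tot = ΔT/Q_allow = 17/646 = 0.02632 K/W
R_glass-fibre batt = R_tot − R_other = 0.02131 K/W
L = R·k·A = 0.02131×0.049×25.4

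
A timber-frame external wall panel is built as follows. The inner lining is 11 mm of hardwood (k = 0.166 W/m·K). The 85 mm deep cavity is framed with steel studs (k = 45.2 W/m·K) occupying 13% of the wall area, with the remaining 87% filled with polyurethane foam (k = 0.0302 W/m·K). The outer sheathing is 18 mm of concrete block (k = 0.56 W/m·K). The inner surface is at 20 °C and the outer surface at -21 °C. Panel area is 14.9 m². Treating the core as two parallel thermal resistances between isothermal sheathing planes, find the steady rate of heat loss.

Q ≈ 5420 W

Sheathing layers in series; stud and cavity paths in parallel between them.
R_inner = 0.011/(0.166×14.9) = 0.004447 K/W
R_stud  = 0.085/(45.2×0.13×14.9) = 9.708×10^-4 K/W
R_cav   = 0.085/(0.0302×0.87×14.9) = 0.2171 K/W
1/R_core = 1/R_stud + 1/R_cav → R_core = 9.665×10^-4 K/W
R_outer = 0.018/(0.56×14.9) = 0.002157 K/W
R_total = 0.007571 K/W
Q = ΔT/R_total = 41/0.007571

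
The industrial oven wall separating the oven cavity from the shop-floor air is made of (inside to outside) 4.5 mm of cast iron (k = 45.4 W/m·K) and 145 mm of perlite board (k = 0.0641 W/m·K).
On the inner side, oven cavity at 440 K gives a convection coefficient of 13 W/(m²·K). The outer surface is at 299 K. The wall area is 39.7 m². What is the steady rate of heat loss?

Thermal resistances in series:
R_inner film = 1/(h_i·A) = 1/(13×39.7) = 0.001938 K/W
R_cast iron = L/(kA) = 0.0045/(45.4×39.7) = 2.497×10^-6 K/W
R_perlite board = L/(kA) = 0.145/(0.0641×39.7) = 0.05698 K/W
R_total = 0.05892 K/W
Q = ΔT / R_total = 141 / 0.05892

Q ≈ 2390 W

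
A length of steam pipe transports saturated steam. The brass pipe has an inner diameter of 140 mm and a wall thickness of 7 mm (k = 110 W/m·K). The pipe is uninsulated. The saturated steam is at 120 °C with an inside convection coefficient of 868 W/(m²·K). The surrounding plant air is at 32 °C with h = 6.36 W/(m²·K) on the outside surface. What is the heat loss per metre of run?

For a radial system each layer contributes R = ln(r_out/r_in)/(2πkL); films add R = 1/(hA).
R_inner film = 1/(h_i·2πr₁L) = 1/(868×2π×0.07×1) = 0.002619 K/W
R_brass pipe wall = ln(77/70)/(2π×110×1) = 1.379×10^-4 K/W
R_outer film = 1/(h_o·2πr_oL) = 1/(6.36×2π×0.077×1) = 0.325 K/W
R_total = 0.3277 K/W
Q = ΔT/R_total = 88/0.3277

q′ ≈ 268 W/m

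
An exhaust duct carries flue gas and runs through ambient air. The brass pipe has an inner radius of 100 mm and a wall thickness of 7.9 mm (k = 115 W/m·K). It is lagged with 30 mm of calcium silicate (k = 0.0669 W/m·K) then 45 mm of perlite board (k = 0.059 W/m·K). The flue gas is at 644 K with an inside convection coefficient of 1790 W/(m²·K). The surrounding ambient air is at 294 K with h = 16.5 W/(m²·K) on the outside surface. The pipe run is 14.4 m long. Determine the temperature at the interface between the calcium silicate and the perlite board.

T ≈ 498 K

Cylindrical conduction, so R = ln(r₂/r₁)/(2πkL) per layer, in series:
R_inner film = 1/(h_i·2πr₁L) = 1/(1790×2π×0.1×14.4) = 6.175×10^-5 K/W
R_brass pipe wall = ln(107.9/100)/(2π×115×14.4) = 7.308×10^-6 K/W
R_calcium silicate = ln(137.9/107.9)/(2π×0.0669×14.4) = 0.04053 K/W
R_perlite board = ln(182.9/137.9)/(2π×0.059×14.4) = 0.0529 K/W
R_outer film = 1/(h_o·2πr_oL) = 1/(16.5×2π×0.1829×14.4) = 0.003662 K/W
R_total = 0.09716 K/W
Q = ΔT/R_total = 350/0.09716
Q = 3600 W
T_interface = T_inner − Q·ΣR(inner→interface) = 644 − 3600×0.0406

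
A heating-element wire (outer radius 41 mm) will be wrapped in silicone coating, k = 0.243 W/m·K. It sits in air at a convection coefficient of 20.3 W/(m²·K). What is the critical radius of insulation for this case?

r_cr ≈ 12 mm

For a cylinder r_cr = k/h = 0.243/20.3
r_cr = 12 mm; since the bare radius (41 mm) is above r_cr, any added insulation will reduce heat loss.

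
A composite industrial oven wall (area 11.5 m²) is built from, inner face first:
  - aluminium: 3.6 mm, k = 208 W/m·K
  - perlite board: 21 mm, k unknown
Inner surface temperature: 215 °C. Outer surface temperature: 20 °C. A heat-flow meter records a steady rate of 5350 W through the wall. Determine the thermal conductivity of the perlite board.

Series thermal resistances:
R_aluminium = L/(kA) = 0.0036/(208×11.5) = 1.505×10^-6 K/W
Sum of known resistances R_other = 1.505×10^-6 K/W
Total R = ΔT/Q = 195/5350 = 0.03645 K/W
R_perlite board = R_total − R_other = 0.03645 K/W
k = L/(R·A) = 0.021/(0.03645×11.5)

k ≈ 0.0501 W/(m·K)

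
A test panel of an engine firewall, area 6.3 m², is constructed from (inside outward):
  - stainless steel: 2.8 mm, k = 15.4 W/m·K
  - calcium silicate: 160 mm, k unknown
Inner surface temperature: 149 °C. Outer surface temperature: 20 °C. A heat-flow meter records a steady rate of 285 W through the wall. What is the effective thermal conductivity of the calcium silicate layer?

k ≈ 0.0561 W/(m·K)

Series thermal resistances:
R_stainless steel = L/(kA) = 0.0028/(15.4×6.3) = 2.886×10^-5 K/W
Sum of known resistances R_other = 2.886×10^-5 K/W
Total R = ΔT/Q = 129/285 = 0.4526 K/W
R_calcium silicate = R_total − R_other = 0.4526 K/W
k = L/(R·A) = 0.16/(0.4526×6.3)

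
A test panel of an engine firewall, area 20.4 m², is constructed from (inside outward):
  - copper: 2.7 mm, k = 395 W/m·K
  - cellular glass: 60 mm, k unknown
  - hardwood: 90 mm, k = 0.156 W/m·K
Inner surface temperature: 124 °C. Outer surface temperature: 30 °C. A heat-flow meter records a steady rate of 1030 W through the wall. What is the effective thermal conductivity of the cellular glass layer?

Treating each layer as a thermal resistance in series:
R_copper = L/(kA) = 0.0027/(395×20.4) = 3.351×10^-7 K/W
R_hardwood = L/(kA) = 0.09/(0.156×20.4) = 0.02828 K/W
Sum of known resistances R_other = 0.02828 K/W
Total R = ΔT/Q = 94/1030 = 0.09126 K/W
R_cellular glass = R_total − R_other = 0.06298 K/W
k = L/(R·A) = 0.06/(0.06298×20.4)

k ≈ 0.0467 W/(m·K)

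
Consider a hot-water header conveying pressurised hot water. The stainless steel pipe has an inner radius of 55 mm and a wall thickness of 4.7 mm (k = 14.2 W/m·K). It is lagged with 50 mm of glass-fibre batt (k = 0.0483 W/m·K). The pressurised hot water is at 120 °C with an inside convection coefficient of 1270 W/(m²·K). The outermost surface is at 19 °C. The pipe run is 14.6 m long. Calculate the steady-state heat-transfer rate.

Q ≈ 734 W

Treating each annulus and film as a series resistance:
R_inner film = 1/(h_i·2πr₁L) = 1/(1270×2π×0.055×14.6) = 1.561×10^-4 K/W
R_stainless steel pipe wall = ln(59.7/55)/(2π×14.2×14.6) = 6.295×10^-5 K/W
R_glass-fibre batt = ln(109.7/59.7)/(2π×0.0483×14.6) = 0.1373 K/W
R_total = 0.1375 K/W
Q = ΔT/R_total = 101/0.1375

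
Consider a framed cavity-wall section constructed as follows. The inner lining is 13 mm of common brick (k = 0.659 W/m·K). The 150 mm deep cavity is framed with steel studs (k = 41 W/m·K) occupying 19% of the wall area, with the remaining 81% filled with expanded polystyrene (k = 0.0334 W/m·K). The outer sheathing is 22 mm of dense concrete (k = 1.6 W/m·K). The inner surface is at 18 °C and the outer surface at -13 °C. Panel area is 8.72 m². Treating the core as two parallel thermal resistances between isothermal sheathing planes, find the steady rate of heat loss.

Q ≈ 5130 W

Sheathing layers in series; stud and cavity paths in parallel between them.
R_inner = 0.013/(0.659×8.72) = 0.002262 K/W
R_stud  = 0.15/(41×0.19×8.72) = 0.002208 K/W
R_cav   = 0.15/(0.0334×0.81×8.72) = 0.6358 K/W
1/R_core = 1/R_stud + 1/R_cav → R_core = 0.002201 K/W
R_outer = 0.022/(1.6×8.72) = 0.001577 K/W
R_total = 0.00604 K/W
Q = ΔT/R_total = 31/0.00604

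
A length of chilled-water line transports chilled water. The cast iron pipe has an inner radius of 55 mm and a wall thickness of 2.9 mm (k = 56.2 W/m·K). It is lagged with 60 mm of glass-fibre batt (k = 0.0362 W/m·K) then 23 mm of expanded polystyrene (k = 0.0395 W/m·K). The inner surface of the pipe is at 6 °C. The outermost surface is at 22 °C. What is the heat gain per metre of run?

q′ ≈ 4.16 W/m

Treating each annulus and film as a series resistance:
R_cast iron pipe wall = ln(57.9/55)/(2π×56.2×1) = 1.455×10^-4 K/W
R_glass-fibre batt = ln(117.9/57.9)/(2π×0.0362×1) = 3.126 K/W
R_expanded polystyrene = ln(140.9/117.9)/(2π×0.0395×1) = 0.7181 K/W
R_total = 3.845 K/W
Q = ΔT/R_total = 16/3.845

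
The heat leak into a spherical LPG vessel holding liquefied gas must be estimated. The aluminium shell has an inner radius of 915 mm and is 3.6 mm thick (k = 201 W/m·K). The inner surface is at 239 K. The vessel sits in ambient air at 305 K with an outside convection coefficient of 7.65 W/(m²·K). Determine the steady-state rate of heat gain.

Q ≈ 5350 W

Radial (spherical) resistances in series:
R_aluminium shell = (1/0.915 − 1/0.9186)/(4π×201) = 1.696×10^-6 K/W
R_outer film = 1/(h·4πr_o²) = 1/(7.65×4π×0.9186²) = 0.01233 K/W
R_total = 0.01233 K/W
Q = ΔT/R_total = 66/0.01233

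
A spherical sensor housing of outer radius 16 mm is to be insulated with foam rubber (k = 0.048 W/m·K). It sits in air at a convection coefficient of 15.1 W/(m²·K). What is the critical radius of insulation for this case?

For a sphere r_cr = 2k/h = 2×0.048/15.1
r_cr = 6.36 mm; since the bare radius (16 mm) is above r_cr, any added insulation will reduce heat loss.

r_cr ≈ 6.36 mm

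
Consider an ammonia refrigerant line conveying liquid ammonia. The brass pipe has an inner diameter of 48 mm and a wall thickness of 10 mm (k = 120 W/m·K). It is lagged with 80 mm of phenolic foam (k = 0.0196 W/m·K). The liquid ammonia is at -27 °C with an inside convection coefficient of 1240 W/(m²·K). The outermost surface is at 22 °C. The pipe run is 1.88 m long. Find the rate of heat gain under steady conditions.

Q ≈ 9.37 W

For a radial system each layer contributes R = ln(r_out/r_in)/(2πkL); films add R = 1/(hA).
R_inner film = 1/(h_i·2πr₁L) = 1/(1240×2π×0.024×1.88) = 0.002845 K/W
R_brass pipe wall = ln(34/24)/(2π×120×1.88) = 2.457×10^-4 K/W
R_phenolic foam = ln(114/34)/(2π×0.0196×1.88) = 5.226 K/W
R_total = 5.229 K/W
Q = ΔT/R_total = 49/5.229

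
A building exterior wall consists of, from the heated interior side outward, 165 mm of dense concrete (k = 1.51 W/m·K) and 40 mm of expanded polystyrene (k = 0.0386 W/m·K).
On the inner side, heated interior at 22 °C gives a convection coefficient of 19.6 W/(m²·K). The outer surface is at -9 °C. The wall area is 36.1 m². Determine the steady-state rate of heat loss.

Q ≈ 935 W

Model the wall as resistances in series:
R_inner film = 1/(h_i·A) = 1/(19.6×36.1) = 0.001413 K/W
R_dense concrete = L/(kA) = 0.165/(1.51×36.1) = 0.003027 K/W
R_expanded polystyrene = L/(kA) = 0.04/(0.0386×36.1) = 0.02871 K/W
R_total = 0.03315 K/W
Q = ΔT / R_total = 31 / 0.03315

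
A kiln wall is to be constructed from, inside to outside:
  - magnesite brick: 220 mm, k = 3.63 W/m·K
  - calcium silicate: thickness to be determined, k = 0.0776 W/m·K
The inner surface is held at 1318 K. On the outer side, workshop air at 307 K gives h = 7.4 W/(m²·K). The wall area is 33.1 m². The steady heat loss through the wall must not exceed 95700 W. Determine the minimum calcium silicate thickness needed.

L ≈ 11.9 mm

Series thermal resistances:
R_magnesite brick = L/(kA) = 0.22/(3.63×33.1) = 0.001831 K/W
R_outer film = 1/(h_o·A) = 1/(7.4×33.1) = 0.004083 K/W
Sum of the known resistances R_other = 0.005914 K/W
Required total resistance R_tot = ΔT/Q_allow = 1011/95700 = 0.01056 K/W
R_calcium silicate = R_tot − R_other = 0.004651 K/W
L = R·k·A = 0.004651×0.0776×33.1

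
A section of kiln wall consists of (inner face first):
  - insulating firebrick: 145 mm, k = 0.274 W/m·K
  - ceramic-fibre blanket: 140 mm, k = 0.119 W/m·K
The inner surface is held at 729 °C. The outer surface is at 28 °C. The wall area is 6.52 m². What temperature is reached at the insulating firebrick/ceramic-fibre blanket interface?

T ≈ 512 °C

Using the resistance-network approach (series):
R_insulating firebrick = L/(kA) = 0.145/(0.274×6.52) = 0.08117 K/W
R_ceramic-fibre blanket = L/(kA) = 0.14/(0.119×6.52) = 0.1804 K/W
R_total = 0.2616 K/W;  Q = ΔT/R_total = 701/0.2616 = 2680 W
T_interface = T_inner − Q·ΣR(inner→interface) = 729 − 2680×0.08117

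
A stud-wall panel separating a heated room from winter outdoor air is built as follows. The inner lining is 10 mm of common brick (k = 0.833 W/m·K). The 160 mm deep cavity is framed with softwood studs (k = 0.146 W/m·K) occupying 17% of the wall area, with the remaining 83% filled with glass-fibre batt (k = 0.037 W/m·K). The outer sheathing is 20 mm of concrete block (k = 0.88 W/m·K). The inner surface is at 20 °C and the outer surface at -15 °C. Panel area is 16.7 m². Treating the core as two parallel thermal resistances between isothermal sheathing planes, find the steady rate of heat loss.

Sheathing layers in series; stud and cavity paths in parallel between them.
R_inner = 0.01/(0.833×16.7) = 7.189×10^-4 K/W
R_stud  = 0.16/(0.146×0.17×16.7) = 0.386 K/W
R_cav   = 0.16/(0.037×0.83×16.7) = 0.312 K/W
1/R_core = 1/R_stud + 1/R_cav → R_core = 0.1725 K/W
R_outer = 0.02/(0.88×16.7) = 0.001361 K/W
R_total = 0.1746 K/W
Q = ΔT/R_total = 35/0.1746

Q ≈ 200 W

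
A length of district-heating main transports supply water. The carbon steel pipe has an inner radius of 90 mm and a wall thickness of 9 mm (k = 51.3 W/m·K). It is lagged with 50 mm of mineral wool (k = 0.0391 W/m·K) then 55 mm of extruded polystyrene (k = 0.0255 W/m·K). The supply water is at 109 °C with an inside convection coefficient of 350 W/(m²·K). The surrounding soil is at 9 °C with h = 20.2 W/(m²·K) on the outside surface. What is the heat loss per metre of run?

q′ ≈ 27.3 W/m

Treating each annulus and film as a series resistance:
R_inner film = 1/(h_i·2πr₁L) = 1/(350×2π×0.09×1) = 0.005053 K/W
R_carbon steel pipe wall = ln(99/90)/(2π×51.3×1) = 2.957×10^-4 K/W
R_mineral wool = ln(149/99)/(2π×0.0391×1) = 1.664 K/W
R_extruded polystyrene = ln(204/149)/(2π×0.0255×1) = 1.961 K/W
R_outer film = 1/(h_o·2πr_oL) = 1/(20.2×2π×0.204×1) = 0.03862 K/W
R_total = 3.669 K/W
Q = ΔT/R_total = 100/3.669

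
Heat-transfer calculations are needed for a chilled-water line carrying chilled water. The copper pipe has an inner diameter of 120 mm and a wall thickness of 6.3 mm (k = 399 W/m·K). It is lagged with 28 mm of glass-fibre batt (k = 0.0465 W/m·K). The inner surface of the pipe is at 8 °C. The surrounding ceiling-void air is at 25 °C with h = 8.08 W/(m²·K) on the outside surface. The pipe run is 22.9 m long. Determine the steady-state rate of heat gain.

Q ≈ 275 W

For a radial system each layer contributes R = ln(r_out/r_in)/(2πkL); films add R = 1/(hA).
R_copper pipe wall = ln(66.3/60)/(2π×399×22.9) = 1.739×10^-6 K/W
R_glass-fibre batt = ln(94.3/66.3)/(2π×0.0465×22.9) = 0.05265 K/W
R_outer film = 1/(h_o·2πr_oL) = 1/(8.08×2π×0.0943×22.9) = 0.009121 K/W
R_total = 0.06178 K/W
Q = ΔT/R_total = 17/0.06178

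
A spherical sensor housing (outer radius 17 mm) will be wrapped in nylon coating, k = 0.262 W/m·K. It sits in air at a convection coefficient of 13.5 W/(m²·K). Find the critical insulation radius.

r_cr ≈ 38.8 mm

For a sphere r_cr = 2k/h = 2×0.262/13.5
r_cr = 38.8 mm; since the bare radius (17 mm) is below r_cr, adding a thin layer of insulation will *increase* heat loss.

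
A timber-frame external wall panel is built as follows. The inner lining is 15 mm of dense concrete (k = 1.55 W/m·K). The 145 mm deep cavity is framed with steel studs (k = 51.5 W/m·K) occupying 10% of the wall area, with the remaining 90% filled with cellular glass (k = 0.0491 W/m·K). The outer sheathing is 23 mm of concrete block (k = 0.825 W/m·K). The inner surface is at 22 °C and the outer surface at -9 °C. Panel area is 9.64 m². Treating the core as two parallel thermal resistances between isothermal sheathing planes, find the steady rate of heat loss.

Q ≈ 4560 W

Sheathing layers in series; stud and cavity paths in parallel between them.
R_inner = 0.015/(1.55×9.64) = 0.001004 K/W
R_stud  = 0.145/(51.5×0.1×9.64) = 0.002921 K/W
R_cav   = 0.145/(0.0491×0.9×9.64) = 0.3404 K/W
1/R_core = 1/R_stud + 1/R_cav → R_core = 0.002896 K/W
R_outer = 0.023/(0.825×9.64) = 0.002892 K/W
R_total = 0.006792 K/W
Q = ΔT/R_total = 31/0.006792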